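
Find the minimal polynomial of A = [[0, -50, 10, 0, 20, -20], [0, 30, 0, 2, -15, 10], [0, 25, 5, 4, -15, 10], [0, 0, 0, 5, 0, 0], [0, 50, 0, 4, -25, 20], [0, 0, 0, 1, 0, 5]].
m_A(x) = x(x - 5)^2

The characteristic polynomial factors as x^2(x - 5)^4. The minimal polynomial is ∏(x - λ)^{k_λ} where k_λ is the size of the largest Jordan block at λ.

For λ = 0: rank(A) = 4, and the largest Jordan block has size 1 (the smallest k with rank(A^k) = rank(A^(k+1))).
For λ = 5: rank(A - 5I) = 3, and the largest Jordan block has size 2 (the smallest k with rank((A - 5I)^k) = rank((A - 5I)^(k+1))).

So m_A(x) = x(x - 5)^2.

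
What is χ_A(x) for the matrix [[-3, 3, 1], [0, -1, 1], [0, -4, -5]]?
xI - A = [[x + 3, -3, -1], [0, x + 1, -1], [0, 4, x + 5]].

Expanding det(xI - A) along the first row:
det(xI - A) = + (x + 3)·det([[x + 1, -1], [4, x + 5]]) - (-3)·det([[0, -1], [0, x + 5]]) + (-1)·det([[0, x + 1], [0, 4]]).

Evaluating gives χ_A(x) = x^3 + 9x^2 + 27x + 27 = (x + 3)^3.

χ_A(x) = (x + 3)^3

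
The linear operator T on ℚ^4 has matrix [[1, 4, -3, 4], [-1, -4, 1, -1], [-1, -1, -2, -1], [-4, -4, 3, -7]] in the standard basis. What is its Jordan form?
The characteristic polynomial is det(xI - A) = (x + 3)^4, so the eigenvalues are -3 (algebraic multiplicity 4).

For λ = -3: rank(A + 3I) = 2, rank((A + 3I)^2) = 1, rank((A + 3I)^3) = 0. The eigenspace has dimension 4 - 2 = 2, so there are 2 Jordan blocks; the rank sequence gives block sizes [3, 1].

Assembling the blocks gives the Jordan form J above.

J = [[-3, 1, 0, 0], [0, -3, 1, 0], [0, 0, -3, 0], [0, 0, 0, -3]]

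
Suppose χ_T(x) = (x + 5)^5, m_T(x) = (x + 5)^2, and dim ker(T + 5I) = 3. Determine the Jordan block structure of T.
λ = -5: algebraic multiplicity 5 (exponent in χ_T), largest block size 2 (exponent in m_T), 3 blocks (geometric multiplicity). These force block sizes [2, 2, 1].

Jordan blocks: (-5, 2), (-5, 2), (-5, 1)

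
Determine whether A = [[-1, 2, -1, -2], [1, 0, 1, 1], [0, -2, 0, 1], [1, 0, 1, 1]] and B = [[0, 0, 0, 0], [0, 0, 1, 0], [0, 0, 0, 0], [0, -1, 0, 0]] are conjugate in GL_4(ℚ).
Two matrices over a field are similar if and only if they have the same invariant factors.

Both A and B have characteristic polynomial x^4 and minimal polynomial x^3. Computing further, both have invariant factors x, x^3. Hence A and B are similar.

Yes.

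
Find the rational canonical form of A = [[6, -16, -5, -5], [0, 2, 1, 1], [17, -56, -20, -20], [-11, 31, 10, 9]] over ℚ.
The invariant factors of A (the non-unit diagonal entries of the Smith normal form of xI - A over ℚ[x]) are (x + 3)(x^3 - x + 2), each dividing the next. The characteristic polynomial is their product, (x + 3)(x^3 - x + 2).

The rational canonical form is the block-diagonal matrix of companion matrices C(f_i):
R = [[0, 0, 0, -6], [1, 0, 0, 1], [0, 1, 0, 1], [0, 0, 1, -3]].

Note the characteristic polynomial does not split into linear factors over ℚ, so A has no Jordan form over ℚ; the rational canonical form exists over any field.

R = [[0, 0, 0, -6], [1, 0, 0, 1], [0, 1, 0, 1], [0, 0, 1, -3]]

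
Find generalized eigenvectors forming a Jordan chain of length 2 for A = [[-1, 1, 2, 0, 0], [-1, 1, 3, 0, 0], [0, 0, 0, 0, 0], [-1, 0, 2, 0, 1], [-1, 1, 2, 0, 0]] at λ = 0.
v_1 = [[0, 1, 0, 0, 1]]^T, v_2 = [[1, 1, 0, 1, 1]]^T

We seek v_1 ∈ ker(A^2) \ ker(A), then set v_{i+1} = A v_i.

One such chain is v_1 = [[0, 1, 0, 0, 1]]^T, v_2 = [[1, 1, 0, 1, 1]]^T. Check: A v_2 = [[0, 0, 0, 0, 0]]^T = 0.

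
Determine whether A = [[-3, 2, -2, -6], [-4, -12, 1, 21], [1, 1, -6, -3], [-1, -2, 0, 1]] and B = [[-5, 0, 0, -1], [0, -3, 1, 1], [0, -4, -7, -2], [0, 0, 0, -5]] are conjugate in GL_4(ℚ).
Two matrices over a field are similar if and only if they have the same invariant factors.

Both A and B have characteristic polynomial (x + 5)^4 and minimal polynomial (x + 5)^2. Computing further, both have invariant factors (x + 5)^2, (x + 5)^2. Hence A and B are similar.

Yes.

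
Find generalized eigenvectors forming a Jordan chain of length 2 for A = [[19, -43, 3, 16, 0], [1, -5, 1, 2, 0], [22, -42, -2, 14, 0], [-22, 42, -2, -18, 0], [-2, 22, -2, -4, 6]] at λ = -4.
v_1 = [[3, 2, -4, 2, -4]]^T, v_2 = [[3, 1, 2, -2, -2]]^T

We seek v_1 ∈ ker((A + 4I)^2) \ ker(A + 4I), then set v_{i+1} = (A + 4I) v_i.

One such chain is v_1 = [[3, 2, -4, 2, -4]]^T, v_2 = [[3, 1, 2, -2, -2]]^T. Check: (A + 4I) v_2 = [[0, 0, 0, 0, 0]]^T = 0.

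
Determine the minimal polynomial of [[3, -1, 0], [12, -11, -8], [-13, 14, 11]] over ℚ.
m_A(x) = (x - 1)^3

The characteristic polynomial factors as (x - 1)^3. The minimal polynomial is ∏(x - λ)^{k_λ} where k_λ is the size of the largest Jordan block at λ.

For λ = 1: rank(A - I) = 2, and the largest Jordan block has size 3 (the smallest k with rank((A - I)^k) = rank((A - I)^(k+1))).

So m_A(x) = (x - 1)^3.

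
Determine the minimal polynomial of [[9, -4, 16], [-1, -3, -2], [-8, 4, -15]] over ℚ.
m_A(x) = (x - 1)(x + 5)^2

The characteristic polynomial factors as (x - 1)(x + 5)^2. The minimal polynomial is ∏(x - λ)^{k_λ} where k_λ is the size of the largest Jordan block at λ.

For λ = -5: rank(A + 5I) = 2, and the largest Jordan block has size 2 (the smallest k with rank((A + 5I)^k) = rank((A + 5I)^(k+1))).
For λ = 1: rank(A - I) = 2, and the largest Jordan block has size 1 (the smallest k with rank((A - I)^k) = rank((A - I)^(k+1))).

So m_A(x) = (x - 1)(x + 5)^2.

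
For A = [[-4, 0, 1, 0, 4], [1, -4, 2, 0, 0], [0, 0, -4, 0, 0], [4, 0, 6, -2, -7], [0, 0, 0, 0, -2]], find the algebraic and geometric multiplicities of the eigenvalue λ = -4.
The characteristic polynomial is (x + 2)^2(x + 4)^3, so the factor x + 4 appears with exponent 3: the algebraic multiplicity is 3.

rank(A + 4I) = 4, so the eigenspace has dimension 5 - 4 = 1: the geometric multiplicity is 1.

Since 1 < 3, A is not diagonalizable.

algebraic multiplicity 3, geometric multiplicity 1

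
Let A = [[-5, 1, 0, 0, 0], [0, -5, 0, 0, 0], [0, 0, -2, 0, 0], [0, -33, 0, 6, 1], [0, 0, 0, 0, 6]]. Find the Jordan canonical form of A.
The characteristic polynomial is det(xI - A) = (x - 6)^2(x + 2)(x + 5)^2, so the eigenvalues are -5 (algebraic multiplicity 2), -2 (algebraic multiplicity 1), 6 (algebraic multiplicity 2).

For λ = -5: rank(A + 5I) = 4, rank((A + 5I)^2) = 3. The eigenspace has dimension 5 - 4 = 1, so there is 1 Jordan block; the rank sequence gives block sizes [2].

For λ = -2: algebraic multiplicity 1 gives one 1×1 block.

For λ = 6: rank(A - 6I) = 4, rank((A - 6I)^2) = 3. The eigenspace has dimension 5 - 4 = 1, so there is 1 Jordan block; the rank sequence gives block sizes [2].

Assembling the blocks gives the Jordan form J above.

J = [[-5, 1, 0, 0, 0], [0, -5, 0, 0, 0], [0, 0, -2, 0, 0], [0, 0, 0, 6, 1], [0, 0, 0, 0, 6]]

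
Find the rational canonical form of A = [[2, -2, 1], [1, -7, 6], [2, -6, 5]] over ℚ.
R = [[0, 0, -4], [1, 0, 3], [0, 1, 0]]

The invariant factors of A (the non-unit diagonal entries of the Smith normal form of xI - A over ℚ[x]) are x^3 - 3x + 4, each dividing the next. The characteristic polynomial is their product, x^3 - 3x + 4.

The rational canonical form is the block-diagonal matrix of companion matrices C(f_i):
R = [[0, 0, -4], [1, 0, 3], [0, 1, 0]].

Note the characteristic polynomial does not split into linear factors over ℚ, so A has no Jordan form over ℚ; the rational canonical form exists over any field.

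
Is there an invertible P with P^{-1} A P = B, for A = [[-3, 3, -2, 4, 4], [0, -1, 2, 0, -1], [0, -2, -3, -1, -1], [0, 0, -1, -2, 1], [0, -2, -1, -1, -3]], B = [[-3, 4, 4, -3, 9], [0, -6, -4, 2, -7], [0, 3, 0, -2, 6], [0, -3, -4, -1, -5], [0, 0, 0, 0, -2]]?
Two matrices over a field are similar if and only if they have the same invariant factors.

Both A and B have characteristic polynomial (x + 2)^3(x + 3)^2 and minimal polynomial (x + 2)^3(x + 3)^2. Computing further, both have invariant factors (x + 2)^3(x + 3)^2. Hence A and B are similar.

Yes.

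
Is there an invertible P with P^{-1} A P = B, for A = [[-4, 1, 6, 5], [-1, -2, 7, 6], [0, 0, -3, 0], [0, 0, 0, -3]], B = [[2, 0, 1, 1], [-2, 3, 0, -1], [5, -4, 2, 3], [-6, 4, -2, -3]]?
No.

trace(A) = -12 but trace(B) = 4. The trace is a similarity invariant, so A and B are not similar.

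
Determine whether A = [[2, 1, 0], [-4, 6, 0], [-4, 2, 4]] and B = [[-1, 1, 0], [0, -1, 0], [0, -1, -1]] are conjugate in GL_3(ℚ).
No.

trace(A) = 12 but trace(B) = -3. The trace is a similarity invariant, so A and B are not similar.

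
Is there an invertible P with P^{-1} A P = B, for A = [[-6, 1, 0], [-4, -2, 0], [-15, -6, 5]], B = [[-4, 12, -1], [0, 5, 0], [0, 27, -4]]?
Two matrices over a field are similar if and only if they have the same invariant factors.

Both A and B have characteristic polynomial (x - 5)(x + 4)^2 and minimal polynomial (x - 5)(x + 4)^2. Computing further, both have invariant factors (x - 5)(x + 4)^2. Hence A and B are similar.

Yes.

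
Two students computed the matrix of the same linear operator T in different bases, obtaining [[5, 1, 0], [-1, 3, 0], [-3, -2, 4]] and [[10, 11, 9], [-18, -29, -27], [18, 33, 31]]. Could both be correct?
Both have characteristic polynomial (x - 4)^3, but the minimal polynomial of A is (x - 4)^3 while the minimal polynomial of B is (x - 4)^2. The minimal polynomial is a similarity invariant, so A and B are not similar.

No.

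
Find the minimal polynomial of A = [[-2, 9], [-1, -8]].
The characteristic polynomial factors as (x + 5)^2. The minimal polynomial is ∏(x - λ)^{k_λ} where k_λ is the size of the largest Jordan block at λ.

For λ = -5: rank(A + 5I) = 1, and the largest Jordan block has size 2 (the smallest k with rank((A + 5I)^k) = rank((A + 5I)^(k+1))).

So m_A(x) = (x + 5)^2.

m_A(x) = (x + 5)^2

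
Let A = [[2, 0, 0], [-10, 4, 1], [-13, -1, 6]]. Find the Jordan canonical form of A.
J = [[2, 0, 0], [0, 5, 1], [0, 0, 5]]

The characteristic polynomial is det(xI - A) = (x - 5)^2(x - 2), so the eigenvalues are 2 (algebraic multiplicity 1), 5 (algebraic multiplicity 2).

For λ = 2: algebraic multiplicity 1 gives one 1×1 block.

For λ = 5: rank(A - 5I) = 2, rank((A - 5I)^2) = 1. The eigenspace has dimension 3 - 2 = 1, so there is 1 Jordan block; the rank sequence gives block sizes [2].

Assembling the blocks gives the Jordan form J above.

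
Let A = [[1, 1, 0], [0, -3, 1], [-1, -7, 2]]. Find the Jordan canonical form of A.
J = [[0, 1, 0], [0, 0, 1], [0, 0, 0]]

The characteristic polynomial is det(xI - A) = x^3, so the eigenvalues are 0 (algebraic multiplicity 3).

For λ = 0: rank(A) = 2, rank(A^2) = 1, rank(A^3) = 0. The eigenspace has dimension 3 - 2 = 1, so there is 1 Jordan block; the rank sequence gives block sizes [3].

Assembling the blocks gives the Jordan form J above.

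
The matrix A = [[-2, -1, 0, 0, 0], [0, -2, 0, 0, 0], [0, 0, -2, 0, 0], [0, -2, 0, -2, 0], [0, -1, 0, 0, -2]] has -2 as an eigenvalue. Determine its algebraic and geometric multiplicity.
algebraic multiplicity 5, geometric multiplicity 4

The characteristic polynomial is (x + 2)^5, so the factor x + 2 appears with exponent 5: the algebraic multiplicity is 5.

rank(A + 2I) = 1, so the eigenspace has dimension 5 - 1 = 4: the geometric multiplicity is 4.

Since 4 < 5, A is not diagonalizable.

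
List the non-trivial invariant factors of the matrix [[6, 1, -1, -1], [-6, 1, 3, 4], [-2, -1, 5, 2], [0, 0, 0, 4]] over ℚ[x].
(x - 4)^2, (x - 4)^2

The Jordan structure of A has elementary divisors (x - 4)^2, (x - 4)^2. Arranging the block sizes at each eigenvalue in decreasing order and taking row products gives the invariant factors.

Invariant factors (smallest first, each dividing the next): (x - 4)^2, (x - 4)^2.

Check: the last factor (x - 4)^2 is the minimal polynomial, and the product (x - 4)^4 is the characteristic polynomial.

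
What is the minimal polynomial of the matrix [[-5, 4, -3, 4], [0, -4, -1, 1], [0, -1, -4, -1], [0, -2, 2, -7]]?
m_A(x) = (x + 5)^3

The characteristic polynomial factors as (x + 5)^4. The minimal polynomial is ∏(x - λ)^{k_λ} where k_λ is the size of the largest Jordan block at λ.

For λ = -5: rank(A + 5I) = 2, and the largest Jordan block has size 3 (the smallest k with rank((A + 5I)^k) = rank((A + 5I)^(k+1))).

So m_A(x) = (x + 5)^3.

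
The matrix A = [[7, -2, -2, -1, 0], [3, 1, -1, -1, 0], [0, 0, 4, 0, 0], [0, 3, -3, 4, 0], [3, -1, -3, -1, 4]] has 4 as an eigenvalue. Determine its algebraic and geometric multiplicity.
algebraic multiplicity 5, geometric multiplicity 3

The characteristic polynomial is (x - 4)^5, so the factor x - 4 appears with exponent 5: the algebraic multiplicity is 5.

rank(A - 4I) = 2, so the eigenspace has dimension 5 - 2 = 3: the geometric multiplicity is 3.

Since 3 < 5, A is not diagonalizable.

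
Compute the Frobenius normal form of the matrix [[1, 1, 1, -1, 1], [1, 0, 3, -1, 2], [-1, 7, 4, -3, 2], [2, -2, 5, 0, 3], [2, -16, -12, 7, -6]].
The invariant factors of A (the non-unit diagonal entries of the Smith normal form of xI - A over ℚ[x]) are x(x + 1)(x^3 + x - 4), each dividing the next. The characteristic polynomial is their product, x(x + 1)(x^3 + x - 4).

The rational canonical form is the block-diagonal matrix of companion matrices C(f_i):
R = [[0, 0, 0, 0, 0], [1, 0, 0, 0, 4], [0, 1, 0, 0, 3], [0, 0, 1, 0, -1], [0, 0, 0, 1, -1]].

Note the characteristic polynomial does not split into linear factors over ℚ, so A has no Jordan form over ℚ; the rational canonical form exists over any field.

R = [[0, 0, 0, 0, 0], [1, 0, 0, 0, 4], [0, 1, 0, 0, 3], [0, 0, 1, 0, -1], [0, 0, 0, 1, -1]]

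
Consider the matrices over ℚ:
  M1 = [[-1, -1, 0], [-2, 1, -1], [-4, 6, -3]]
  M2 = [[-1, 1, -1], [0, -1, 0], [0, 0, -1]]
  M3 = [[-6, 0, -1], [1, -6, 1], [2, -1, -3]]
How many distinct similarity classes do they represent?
Characteristic polynomials: χ_{M1} = (x + 1)^3, χ_{M2} = (x + 1)^3, χ_{M3} = (x + 5)^3.

{M1}: invariant factors (x + 1)^3.

{M2}: invariant factors x + 1, (x + 1)^2.

{M3}: invariant factors (x + 5)^3.

Matrices are similar if and only if their invariant-factor lists agree; the partition into similarity classes is {M1}, {M2}, {M3}.

3 classes: {M1}, {M2}, {M3}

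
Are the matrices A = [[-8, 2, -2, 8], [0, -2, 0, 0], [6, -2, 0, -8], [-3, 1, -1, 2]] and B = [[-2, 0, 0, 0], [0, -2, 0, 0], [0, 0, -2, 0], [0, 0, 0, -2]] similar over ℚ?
Both have characteristic polynomial (x + 2)^4, but the minimal polynomial of A is (x + 2)^2 while the minimal polynomial of B is x + 2. The minimal polynomial is a similarity invariant, so A and B are not similar.

No.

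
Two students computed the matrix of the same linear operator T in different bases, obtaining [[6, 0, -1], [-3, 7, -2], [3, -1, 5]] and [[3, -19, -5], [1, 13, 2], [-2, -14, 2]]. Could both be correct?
Two matrices over a field are similar if and only if they have the same invariant factors.

Both A and B have characteristic polynomial (x - 6)^3 and minimal polynomial (x - 6)^3. Computing further, both have invariant factors (x - 6)^3. Hence A and B are similar.

Yes.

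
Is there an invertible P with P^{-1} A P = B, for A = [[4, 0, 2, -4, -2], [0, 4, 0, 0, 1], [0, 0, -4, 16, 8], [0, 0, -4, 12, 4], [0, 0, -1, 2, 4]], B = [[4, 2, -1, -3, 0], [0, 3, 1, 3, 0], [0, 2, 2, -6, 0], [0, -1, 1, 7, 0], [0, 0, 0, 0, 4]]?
Two matrices over a field are similar if and only if they have the same invariant factors.

Both A and B have characteristic polynomial (x - 4)^5 and minimal polynomial (x - 4)^3. Computing further, both have invariant factors x - 4, x - 4, (x - 4)^3. Hence A and B are similar.

Yes.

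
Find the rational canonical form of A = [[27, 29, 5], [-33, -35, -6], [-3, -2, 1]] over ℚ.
R = [[0, 0, 15], [1, 0, -7], [0, 1, -7]]

The invariant factors of A (the non-unit diagonal entries of the Smith normal form of xI - A over ℚ[x]) are (x - 1)(x + 3)(x + 5), each dividing the next. The characteristic polynomial is their product, (x - 1)(x + 3)(x + 5).

The rational canonical form is the block-diagonal matrix of companion matrices C(f_i):
R = [[0, 0, 15], [1, 0, -7], [0, 1, -7]].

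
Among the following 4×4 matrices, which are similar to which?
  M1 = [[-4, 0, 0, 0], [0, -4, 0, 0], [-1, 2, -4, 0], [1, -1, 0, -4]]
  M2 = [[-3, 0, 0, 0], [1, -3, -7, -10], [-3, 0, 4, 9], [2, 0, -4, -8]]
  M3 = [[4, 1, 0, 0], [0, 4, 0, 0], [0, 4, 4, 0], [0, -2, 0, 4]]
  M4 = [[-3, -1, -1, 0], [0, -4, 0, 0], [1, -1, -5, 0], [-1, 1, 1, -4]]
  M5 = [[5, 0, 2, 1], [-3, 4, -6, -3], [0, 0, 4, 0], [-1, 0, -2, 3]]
4 classes: {M1}, {M2}, {M3, M5}, {M4}

Characteristic polynomials: χ_{M1} = (x + 4)^4, χ_{M2} = (x + 2)^2(x + 3)^2, χ_{M3} = (x - 4)^4, χ_{M4} = (x + 4)^4, χ_{M5} = (x - 4)^4.

{M1}: invariant factors (x + 4)^2, (x + 4)^2.

{M2}: invariant factors x + 3, (x + 2)^2(x + 3).

{M3, M5}: invariant factors x - 4, x - 4, (x - 4)^2.

{M4}: invariant factors x + 4, x + 4, (x + 4)^2.

Matrices are similar if and only if their invariant-factor lists agree; the partition into similarity classes is {M1}, {M2}, {M3, M5}, {M4}.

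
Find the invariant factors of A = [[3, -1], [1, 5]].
The Jordan structure of A has elementary divisors (x - 4)^2. Arranging the block sizes at each eigenvalue in decreasing order and taking row products gives the invariant factors.

Invariant factors (smallest first, each dividing the next): (x - 4)^2.

Check: the last factor (x - 4)^2 is the minimal polynomial, and the product (x - 4)^2 is the characteristic polynomial.

(x - 4)^2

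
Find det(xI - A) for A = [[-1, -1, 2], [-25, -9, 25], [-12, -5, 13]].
χ_A(x) = (x - 1)^3

xI - A = [[x + 1, 1, -2], [25, x + 9, -25], [12, 5, x - 13]].

Expanding det(xI - A) along the first row:
det(xI - A) = + (x + 1)·det([[x + 9, -25], [5, x - 13]]) - (1)·det([[25, -25], [12, x - 13]]) + (-2)·det([[25, x + 9], [12, 5]]).

Evaluating gives χ_A(x) = x^3 - 3x^2 + 3x - 1 = (x - 1)^3.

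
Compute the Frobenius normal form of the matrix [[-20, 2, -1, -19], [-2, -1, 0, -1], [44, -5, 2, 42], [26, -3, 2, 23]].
R = [[0, 0, 0, -16], [1, 0, 0, -16], [0, 1, 0, 4], [0, 0, 1, 4]]

The invariant factors of A (the non-unit diagonal entries of the Smith normal form of xI - A over ℚ[x]) are (x^2 - 2x - 4)^2, each dividing the next. The characteristic polynomial is their product, (x^2 - 2x - 4)^2.

The rational canonical form is the block-diagonal matrix of companion matrices C(f_i):
R = [[0, 0, 0, -16], [1, 0, 0, -16], [0, 1, 0, 4], [0, 0, 1, 4]].

Note the characteristic polynomial does not split into linear factors over ℚ, so A has no Jordan form over ℚ; the rational canonical form exists over any field.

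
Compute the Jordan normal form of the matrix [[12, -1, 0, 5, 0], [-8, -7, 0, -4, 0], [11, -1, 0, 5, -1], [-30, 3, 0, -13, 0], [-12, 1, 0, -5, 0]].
J = [[-5, 1, 0, 0, 0], [0, -5, 0, 0, 0], [0, 0, 0, 1, 0], [0, 0, 0, 0, 0], [0, 0, 0, 0, 2]]

The characteristic polynomial is det(xI - A) = x^2(x - 2)(x + 5)^2, so the eigenvalues are -5 (algebraic multiplicity 2), 0 (algebraic multiplicity 2), 2 (algebraic multiplicity 1).

For λ = -5: rank(A + 5I) = 4, rank((A + 5I)^2) = 3. The eigenspace has dimension 5 - 4 = 1, so there is 1 Jordan block; the rank sequence gives block sizes [2].

For λ = 0: rank(A) = 4, rank(A^2) = 3. The eigenspace has dimension 5 - 4 = 1, so there is 1 Jordan block; the rank sequence gives block sizes [2].

For λ = 2: algebraic multiplicity 1 gives one 1×1 block.

Assembling the blocks gives the Jordan form J above.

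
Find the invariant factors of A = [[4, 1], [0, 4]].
The Jordan structure of A has elementary divisors (x - 4)^2. Arranging the block sizes at each eigenvalue in decreasing order and taking row products gives the invariant factors.

Invariant factors (smallest first, each dividing the next): (x - 4)^2.

Check: the last factor (x - 4)^2 is the minimal polynomial, and the product (x - 4)^2 is the characteristic polynomial.

(x - 4)^2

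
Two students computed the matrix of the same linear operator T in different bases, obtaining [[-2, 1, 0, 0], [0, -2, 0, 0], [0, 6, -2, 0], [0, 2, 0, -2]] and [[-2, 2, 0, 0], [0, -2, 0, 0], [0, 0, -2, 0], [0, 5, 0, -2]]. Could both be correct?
Two matrices over a field are similar if and only if they have the same invariant factors.

Both A and B have characteristic polynomial (x + 2)^4 and minimal polynomial (x + 2)^2. Computing further, both have invariant factors x + 2, x + 2, (x + 2)^2. Hence A and B are similar.

Yes.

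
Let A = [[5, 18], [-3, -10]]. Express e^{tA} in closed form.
e^{tA} = [[3*e^{-t} - 2*e^{-4*t}, 6*e^{-t} - 6*e^{-4*t}], [(1 - e^{3*t})*e^{-4*t}, -2*e^{-t} + 3*e^{-4*t}]]

A has Jordan form J = [[-4, 0], [0, -1]] with A = PJP^{-1}, so e^{tA} = P e^{tJ} P^{-1}.

For a Jordan block J_k(λ), e^{tJ_k(λ)} = e^{λt} · (I + tN + t^2 N^2/2! + ... + t^{k-1} N^{k-1}/(k-1)!) where N is the nilpotent superdiagonal part.

Assembling the blocks and conjugating back gives the entries of e^{tA} as shown above.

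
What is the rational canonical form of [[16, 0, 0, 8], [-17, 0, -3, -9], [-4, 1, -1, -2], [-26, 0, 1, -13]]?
R = [[0, 0, 0, 8], [1, 0, 0, 0], [0, 1, 0, -2], [0, 0, 1, 2]]

The invariant factors of A (the non-unit diagonal entries of the Smith normal form of xI - A over ℚ[x]) are (x - 2)(x^3 + 2x + 4), each dividing the next. The characteristic polynomial is their product, (x - 2)(x^3 + 2x + 4).

The rational canonical form is the block-diagonal matrix of companion matrices C(f_i):
R = [[0, 0, 0, 8], [1, 0, 0, 0], [0, 1, 0, -2], [0, 0, 1, 2]].

Note the characteristic polynomial does not split into linear factors over ℚ, so A has no Jordan form over ℚ; the rational canonical form exists over any field.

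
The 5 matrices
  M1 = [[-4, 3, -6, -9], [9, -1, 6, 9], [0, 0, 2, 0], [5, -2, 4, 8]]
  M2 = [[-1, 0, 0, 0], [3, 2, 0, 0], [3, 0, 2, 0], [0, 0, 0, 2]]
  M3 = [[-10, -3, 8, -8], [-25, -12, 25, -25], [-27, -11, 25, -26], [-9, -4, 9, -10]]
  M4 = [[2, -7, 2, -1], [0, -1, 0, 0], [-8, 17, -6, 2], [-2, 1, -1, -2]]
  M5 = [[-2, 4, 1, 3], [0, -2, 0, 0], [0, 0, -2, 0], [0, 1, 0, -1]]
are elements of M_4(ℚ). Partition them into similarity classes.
Characteristic polynomials: χ_{M1} = (x - 2)^3(x + 1), χ_{M2} = (x - 2)^3(x + 1), χ_{M3} = (x + 1)(x + 2)^3, χ_{M4} = (x + 1)(x + 2)^3, χ_{M5} = (x + 1)(x + 2)^3.

{M1}: invariant factors x - 2, (x - 2)^2(x + 1).

{M2}: invariant factors x - 2, x - 2, (x - 2)(x + 1).

{M3, M4}: invariant factors (x + 1)(x + 2)^3.

{M5}: invariant factors x + 2, (x + 1)(x + 2)^2.

Matrices are similar if and only if their invariant-factor lists agree; the partition into similarity classes is {M1}, {M2}, {M3, M4}, {M5}.

4 classes: {M1}, {M2}, {M3, M4}, {M5}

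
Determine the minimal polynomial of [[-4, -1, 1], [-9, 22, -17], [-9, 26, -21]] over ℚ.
m_A(x) = (x - 5)(x + 4)^2

The characteristic polynomial factors as (x - 5)(x + 4)^2. The minimal polynomial is ∏(x - λ)^{k_λ} where k_λ is the size of the largest Jordan block at λ.

For λ = -4: rank(A + 4I) = 2, and the largest Jordan block has size 2 (the smallest k with rank((A + 4I)^k) = rank((A + 4I)^(k+1))).
For λ = 5: rank(A - 5I) = 2, and the largest Jordan block has size 1 (the smallest k with rank((A - 5I)^k) = rank((A - 5I)^(k+1))).

So m_A(x) = (x - 5)(x + 4)^2.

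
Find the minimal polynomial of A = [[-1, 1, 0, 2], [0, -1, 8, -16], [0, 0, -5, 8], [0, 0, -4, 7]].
The characteristic polynomial factors as (x - 3)(x + 1)^3. The minimal polynomial is ∏(x - λ)^{k_λ} where k_λ is the size of the largest Jordan block at λ.

For λ = -1: rank(A + I) = 2, and the largest Jordan block has size 2 (the smallest k with rank((A + I)^k) = rank((A + I)^(k+1))).
For λ = 3: rank(A - 3I) = 3, and the largest Jordan block has size 1 (the smallest k with rank((A - 3I)^k) = rank((A - 3I)^(k+1))).

So m_A(x) = (x - 3)(x + 1)^2.

m_A(x) = (x - 3)(x + 1)^2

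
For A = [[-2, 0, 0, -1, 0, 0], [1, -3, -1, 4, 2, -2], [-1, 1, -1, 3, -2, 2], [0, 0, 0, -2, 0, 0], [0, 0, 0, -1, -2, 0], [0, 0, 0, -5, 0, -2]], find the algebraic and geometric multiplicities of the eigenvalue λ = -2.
algebraic multiplicity 6, geometric multiplicity 4

The characteristic polynomial is (x + 2)^6, so the factor x + 2 appears with exponent 6: the algebraic multiplicity is 6.

rank(A + 2I) = 2, so the eigenspace has dimension 6 - 2 = 4: the geometric multiplicity is 4.

Since 4 < 6, A is not diagonalizable.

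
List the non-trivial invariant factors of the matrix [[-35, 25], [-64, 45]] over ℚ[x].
The Jordan structure of A has elementary divisors (x - 5)^2. Arranging the block sizes at each eigenvalue in decreasing order and taking row products gives the invariant factors.

Invariant factors (smallest first, each dividing the next): (x - 5)^2.

Check: the last factor (x - 5)^2 is the minimal polynomial, and the product (x - 5)^2 is the characteristic polynomial.

(x - 5)^2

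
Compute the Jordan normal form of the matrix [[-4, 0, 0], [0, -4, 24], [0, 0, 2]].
The characteristic polynomial is det(xI - A) = (x - 2)(x + 4)^2, so the eigenvalues are -4 (algebraic multiplicity 2), 2 (algebraic multiplicity 1).

For λ = -4: rank(A + 4I) = 1. The eigenspace has dimension 3 - 1 = 2, so there are 2 Jordan blocks; the rank sequence gives block sizes [1, 1].

For λ = 2: algebraic multiplicity 1 gives one 1×1 block.

Assembling the blocks gives the Jordan form J above.

J = [[-4, 0, 0], [0, -4, 0], [0, 0, 2]]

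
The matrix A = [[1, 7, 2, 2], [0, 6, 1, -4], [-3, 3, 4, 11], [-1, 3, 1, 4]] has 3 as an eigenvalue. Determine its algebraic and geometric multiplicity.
The characteristic polynomial is (x - 4)^3(x - 3), so the factor x - 3 appears with exponent 1: the algebraic multiplicity is 1.

rank(A - 3I) = 3, so the eigenspace has dimension 4 - 3 = 1: the geometric multiplicity is 1.

algebraic multiplicity 1, geometric multiplicity 1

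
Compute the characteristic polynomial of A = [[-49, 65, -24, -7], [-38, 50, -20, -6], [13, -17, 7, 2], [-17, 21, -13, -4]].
xI - A = [[x + 49, -65, 24, 7], [38, x - 50, 20, 6], [-13, 17, x - 7, -2], [17, -21, 13, x + 4]].

Expanding det(xI - A) along the first row:
det(xI - A) = + (x + 49)·det([[x - 50, 20, 6], [17, x - 7, -2], [-21, 13, x + 4]]) - (-65)·det([[38, 20, 6], [-13, x - 7, -2], [17, 13, x + 4]]) + (24)·det([[38, x - 50, 6], [-13, 17, -2], [17, -21, x + 4]]) - (7)·det([[38, x - 50, 20], [-13, 17, x - 7], [17, -21, 13]]).

Evaluating gives χ_A(x) = x^4 - 4x^3 = x^3(x - 4).

χ_A(x) = x^3(x - 4)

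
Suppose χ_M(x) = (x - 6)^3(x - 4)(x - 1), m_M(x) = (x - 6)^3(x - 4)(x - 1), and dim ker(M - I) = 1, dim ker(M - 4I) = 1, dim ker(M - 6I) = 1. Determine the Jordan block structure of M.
λ = 1: algebraic multiplicity 1 (exponent in χ_M), largest block size 1 (exponent in m_M), 1 block (geometric multiplicity). This forces block sizes [1].
λ = 4: algebraic multiplicity 1 (exponent in χ_M), largest block size 1 (exponent in m_M), 1 block (geometric multiplicity). This forces block sizes [1].
λ = 6: algebraic multiplicity 3 (exponent in χ_M), largest block size 3 (exponent in m_M), 1 block (geometric multiplicity). This forces block sizes [3].

Jordan blocks: (1, 1), (4, 1), (6, 3)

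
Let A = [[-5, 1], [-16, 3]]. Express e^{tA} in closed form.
e^{tA} = [[(1 - 4*t)*e^{-t}, t*e^{-t}], [-16*t*e^{-t}, (4*t + 1)*e^{-t}]]

A has Jordan form J = [[-1, 1], [0, -1]] with A = PJP^{-1}, so e^{tA} = P e^{tJ} P^{-1}.

For a Jordan block J_k(λ), e^{tJ_k(λ)} = e^{λt} · (I + tN + t^2 N^2/2! + ... + t^{k-1} N^{k-1}/(k-1)!) where N is the nilpotent superdiagonal part.

Assembling the blocks and conjugating back gives the entries of e^{tA} as shown above.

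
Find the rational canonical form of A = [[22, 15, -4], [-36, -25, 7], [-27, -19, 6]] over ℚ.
The invariant factors of A (the non-unit diagonal entries of the Smith normal form of xI - A over ℚ[x]) are (x - 1)(x^2 - 2x - 5), each dividing the next. The characteristic polynomial is their product, (x - 1)(x^2 - 2x - 5).

The rational canonical form is the block-diagonal matrix of companion matrices C(f_i):
R = [[0, 0, -5], [1, 0, 3], [0, 1, 3]].

Note the characteristic polynomial does not split into linear factors over ℚ, so A has no Jordan form over ℚ; the rational canonical form exists over any field.

R = [[0, 0, -5], [1, 0, 3], [0, 1, 3]]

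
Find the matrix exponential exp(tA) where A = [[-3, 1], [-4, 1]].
A has Jordan form J = [[-1, 1], [0, -1]] with A = PJP^{-1}, so e^{tA} = P e^{tJ} P^{-1}.

For a Jordan block J_k(λ), e^{tJ_k(λ)} = e^{λt} · (I + tN + t^2 N^2/2! + ... + t^{k-1} N^{k-1}/(k-1)!) where N is the nilpotent superdiagonal part.

Assembling the blocks and conjugating back gives the entries of e^{tA} as shown above.

e^{tA} = [[(1 - 2*t)*e^{-t}, t*e^{-t}], [-4*t*e^{-t}, (2*t + 1)*e^{-t}]]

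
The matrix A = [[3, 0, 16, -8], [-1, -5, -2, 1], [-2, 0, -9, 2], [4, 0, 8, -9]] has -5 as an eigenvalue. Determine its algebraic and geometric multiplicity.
algebraic multiplicity 4, geometric multiplicity 3

The characteristic polynomial is (x + 5)^4, so the factor x + 5 appears with exponent 4: the algebraic multiplicity is 4.

rank(A + 5I) = 1, so the eigenspace has dimension 4 - 1 = 3: the geometric multiplicity is 3.

Since 3 < 4, A is not diagonalizable.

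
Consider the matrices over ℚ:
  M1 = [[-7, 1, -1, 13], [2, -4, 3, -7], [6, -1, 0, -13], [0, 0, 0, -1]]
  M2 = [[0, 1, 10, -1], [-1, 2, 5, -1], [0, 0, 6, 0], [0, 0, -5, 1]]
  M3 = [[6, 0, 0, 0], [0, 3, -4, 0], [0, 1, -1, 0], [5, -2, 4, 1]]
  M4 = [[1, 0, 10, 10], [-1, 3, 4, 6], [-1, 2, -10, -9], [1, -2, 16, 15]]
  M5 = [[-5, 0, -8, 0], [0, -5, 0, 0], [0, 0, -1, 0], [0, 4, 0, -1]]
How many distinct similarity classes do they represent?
3 classes: {M1}, {M2, M3, M4}, {M5}

Characteristic polynomials: χ_{M1} = (x + 1)^2(x + 5)^2, χ_{M2} = (x - 6)(x - 1)^3, χ_{M3} = (x - 6)(x - 1)^3, χ_{M4} = (x - 6)(x - 1)^3, χ_{M5} = (x + 1)^2(x + 5)^2.

{M1}: invariant factors x + 1, (x + 1)(x + 5)^2.

{M2, M3, M4}: invariant factors x - 1, (x - 6)(x - 1)^2.

{M5}: invariant factors (x + 1)(x + 5), (x + 1)(x + 5).

Matrices are similar if and only if their invariant-factor lists agree; the partition into similarity classes is {M1}, {M2, M3, M4}, {M5}.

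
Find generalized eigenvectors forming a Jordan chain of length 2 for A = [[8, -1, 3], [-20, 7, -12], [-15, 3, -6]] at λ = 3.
We seek v_1 ∈ ker((A - 3I)^2) \ ker(A - 3I), then set v_{i+1} = (A - 3I) v_i.

One such chain is v_1 = [[-1, 5, 3]]^T, v_2 = [[-1, 4, 3]]^T. Check: (A - 3I) v_2 = [[0, 0, 0]]^T = 0.

v_1 = [[-1, 5, 3]]^T, v_2 = [[-1, 4, 3]]^T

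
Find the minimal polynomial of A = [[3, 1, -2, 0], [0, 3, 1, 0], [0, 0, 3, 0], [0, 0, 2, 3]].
The characteristic polynomial factors as (x - 3)^4. The minimal polynomial is ∏(x - λ)^{k_λ} where k_λ is the size of the largest Jordan block at λ.

For λ = 3: rank(A - 3I) = 2, and the largest Jordan block has size 3 (the smallest k with rank((A - 3I)^k) = rank((A - 3I)^(k+1))).

So m_A(x) = (x - 3)^3.

m_A(x) = (x - 3)^3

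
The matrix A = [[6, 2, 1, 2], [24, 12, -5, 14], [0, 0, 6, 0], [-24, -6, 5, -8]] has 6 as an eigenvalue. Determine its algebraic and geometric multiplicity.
algebraic multiplicity 3, geometric multiplicity 2

The characteristic polynomial is (x - 6)^3(x + 2), so the factor x - 6 appears with exponent 3: the algebraic multiplicity is 3.

rank(A - 6I) = 2, so the eigenspace has dimension 4 - 2 = 2: the geometric multiplicity is 2.

Since 2 < 3, A is not diagonalizable.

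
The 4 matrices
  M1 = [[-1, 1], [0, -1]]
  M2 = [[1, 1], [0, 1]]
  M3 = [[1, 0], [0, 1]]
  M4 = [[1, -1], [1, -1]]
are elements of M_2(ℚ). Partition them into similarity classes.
4 classes: {M1}, {M2}, {M3}, {M4}

Characteristic polynomials: χ_{M1} = (x + 1)^2, χ_{M2} = (x - 1)^2, χ_{M3} = (x - 1)^2, χ_{M4} = x^2.

{M1}: invariant factors (x + 1)^2.

{M2}: invariant factors (x - 1)^2.

{M3}: invariant factors x - 1, x - 1.

{M4}: invariant factors x^2.

Matrices are similar if and only if their invariant-factor lists agree; the partition into similarity classes is {M1}, {M2}, {M3}, {M4}.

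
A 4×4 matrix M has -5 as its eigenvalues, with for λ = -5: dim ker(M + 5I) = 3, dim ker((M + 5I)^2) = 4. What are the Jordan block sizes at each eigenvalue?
Jordan blocks: (-5, 2), (-5, 1), (-5, 1)

λ = -5: successive nullity increments [3, 1] count blocks of size ≥ k; block sizes are [2, 1, 1].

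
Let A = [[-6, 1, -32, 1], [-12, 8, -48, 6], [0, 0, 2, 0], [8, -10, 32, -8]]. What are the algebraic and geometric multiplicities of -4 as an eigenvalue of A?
The characteristic polynomial is (x - 2)^2(x + 4)^2, so the factor x + 4 appears with exponent 2: the algebraic multiplicity is 2.

rank(A + 4I) = 3, so the eigenspace has dimension 4 - 3 = 1: the geometric multiplicity is 1.

Since 1 < 2, A is not diagonalizable.

algebraic multiplicity 2, geometric multiplicity 1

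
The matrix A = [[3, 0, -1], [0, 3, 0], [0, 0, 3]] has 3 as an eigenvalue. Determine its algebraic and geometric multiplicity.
algebraic multiplicity 3, geometric multiplicity 2

The characteristic polynomial is (x - 3)^3, so the factor x - 3 appears with exponent 3: the algebraic multiplicity is 3.

rank(A - 3I) = 1, so the eigenspace has dimension 3 - 1 = 2: the geometric multiplicity is 2.

Since 2 < 3, A is not diagonalizable.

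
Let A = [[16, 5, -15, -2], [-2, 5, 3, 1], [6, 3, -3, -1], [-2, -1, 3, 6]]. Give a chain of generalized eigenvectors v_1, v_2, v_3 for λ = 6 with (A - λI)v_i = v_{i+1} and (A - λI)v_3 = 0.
We seek v_1 ∈ ker((A - 6I)^3) \ ker((A - 6I)^2), then set v_{i+1} = (A - 6I) v_i.

One such chain is v_1 = [[-3, -1, -2, 0]]^T, v_2 = [[-5, 1, -3, 1]]^T, v_3 = [[-2, 1, -1, 0]]^T. Check: (A - 6I) v_3 = [[0, 0, 0, 0]]^T = 0.

v_1 = [[-3, -1, -2, 0]]^T, v_2 = [[-5, 1, -3, 1]]^T, v_3 = [[-2, 1, -1, 0]]^T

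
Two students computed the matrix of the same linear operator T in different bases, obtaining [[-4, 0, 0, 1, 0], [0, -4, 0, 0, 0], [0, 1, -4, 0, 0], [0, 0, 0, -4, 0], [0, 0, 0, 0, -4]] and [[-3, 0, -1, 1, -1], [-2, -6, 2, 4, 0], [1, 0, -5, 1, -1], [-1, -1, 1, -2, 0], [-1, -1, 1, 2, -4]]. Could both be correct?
Two matrices over a field are similar if and only if they have the same invariant factors.

Both A and B have characteristic polynomial (x + 4)^5 and minimal polynomial (x + 4)^2. Computing further, both have invariant factors x + 4, (x + 4)^2, (x + 4)^2. Hence A and B are similar.

Yes.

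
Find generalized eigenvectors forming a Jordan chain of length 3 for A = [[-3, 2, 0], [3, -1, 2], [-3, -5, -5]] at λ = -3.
v_1 = [[-1, 0, 2]]^T, v_2 = [[0, 1, -1]]^T, v_3 = [[2, 0, -3]]^T

We seek v_1 ∈ ker((A + 3I)^3) \ ker((A + 3I)^2), then set v_{i+1} = (A + 3I) v_i.

One such chain is v_1 = [[-1, 0, 2]]^T, v_2 = [[0, 1, -1]]^T, v_3 = [[2, 0, -3]]^T. Check: (A + 3I) v_3 = [[0, 0, 0]]^T = 0.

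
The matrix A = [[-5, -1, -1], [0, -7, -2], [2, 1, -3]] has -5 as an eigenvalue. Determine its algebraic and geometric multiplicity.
algebraic multiplicity 3, geometric multiplicity 1

The characteristic polynomial is (x + 5)^3, so the factor x + 5 appears with exponent 3: the algebraic multiplicity is 3.

rank(A + 5I) = 2, so the eigenspace has dimension 3 - 2 = 1: the geometric multiplicity is 1.

Since 1 < 3, A is not diagonalizable.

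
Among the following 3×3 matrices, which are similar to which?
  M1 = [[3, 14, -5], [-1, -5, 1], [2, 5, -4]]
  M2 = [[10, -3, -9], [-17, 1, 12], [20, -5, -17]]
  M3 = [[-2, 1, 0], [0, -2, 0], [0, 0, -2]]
2 classes: {M1, M2}, {M3}

Characteristic polynomials: χ_{M1} = (x + 2)^3, χ_{M2} = (x + 2)^3, χ_{M3} = (x + 2)^3.

{M1, M2}: invariant factors (x + 2)^3.

{M3}: invariant factors x + 2, (x + 2)^2.

Matrices are similar if and only if their invariant-factor lists agree; the partition into similarity classes is {M1, M2}, {M3}.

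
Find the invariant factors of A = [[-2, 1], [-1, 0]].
The Jordan structure of A has elementary divisors (x + 1)^2. Arranging the block sizes at each eigenvalue in decreasing order and taking row products gives the invariant factors.

Invariant factors (smallest first, each dividing the next): (x + 1)^2.

Check: the last factor (x + 1)^2 is the minimal polynomial, and the product (x + 1)^2 is the characteristic polynomial.

(x + 1)^2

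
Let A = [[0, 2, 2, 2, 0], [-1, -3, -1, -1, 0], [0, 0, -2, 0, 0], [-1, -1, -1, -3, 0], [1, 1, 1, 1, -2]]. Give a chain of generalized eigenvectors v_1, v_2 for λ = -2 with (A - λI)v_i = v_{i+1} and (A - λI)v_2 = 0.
We seek v_1 ∈ ker((A + 2I)^2) \ ker(A + 2I), then set v_{i+1} = (A + 2I) v_i.

One such chain is v_1 = [[-2, 4, -1, 0, -3]]^T, v_2 = [[2, -1, 0, -1, 1]]^T. Check: (A + 2I) v_2 = [[0, 0, 0, 0, 0]]^T = 0.

v_1 = [[-2, 4, -1, 0, -3]]^T, v_2 = [[2, -1, 0, -1, 1]]^T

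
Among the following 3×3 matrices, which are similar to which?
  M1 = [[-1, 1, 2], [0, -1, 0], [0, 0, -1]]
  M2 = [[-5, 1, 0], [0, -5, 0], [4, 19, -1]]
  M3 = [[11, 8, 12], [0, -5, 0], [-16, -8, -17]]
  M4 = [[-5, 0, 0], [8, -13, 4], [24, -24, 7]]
3 classes: {M1}, {M2}, {M3, M4}

Characteristic polynomials: χ_{M1} = (x + 1)^3, χ_{M2} = (x + 1)(x + 5)^2, χ_{M3} = (x + 1)(x + 5)^2, χ_{M4} = (x + 1)(x + 5)^2.

{M1}: invariant factors x + 1, (x + 1)^2.

{M2}: invariant factors (x + 1)(x + 5)^2.

{M3, M4}: invariant factors x + 5, (x + 1)(x + 5).

Matrices are similar if and only if their invariant-factor lists agree; the partition into similarity classes is {M1}, {M2}, {M3, M4}.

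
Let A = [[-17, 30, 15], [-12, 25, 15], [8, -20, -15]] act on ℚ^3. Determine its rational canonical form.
The invariant factors of A (the non-unit diagonal entries of the Smith normal form of xI - A over ℚ[x]) are x + 5, (x - 3)(x + 5), each dividing the next. The characteristic polynomial is their product, (x - 3)(x + 5)^2.

The rational canonical form is the block-diagonal matrix of companion matrices C(f_i):
R = [[-5, 0, 0], [0, 0, 15], [0, 1, -2]].

R = [[-5, 0, 0], [0, 0, 15], [0, 1, -2]]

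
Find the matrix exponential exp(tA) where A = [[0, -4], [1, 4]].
A has Jordan form J = [[2, 1], [0, 2]] with A = PJP^{-1}, so e^{tA} = P e^{tJ} P^{-1}.

For a Jordan block J_k(λ), e^{tJ_k(λ)} = e^{λt} · (I + tN + t^2 N^2/2! + ... + t^{k-1} N^{k-1}/(k-1)!) where N is the nilpotent superdiagonal part.

Assembling the blocks and conjugating back gives the entries of e^{tA} as shown above.

e^{tA} = [[(1 - 2*t)*e^{2*t}, -4*t*e^{2*t}], [t*e^{2*t}, (2*t + 1)*e^{2*t}]]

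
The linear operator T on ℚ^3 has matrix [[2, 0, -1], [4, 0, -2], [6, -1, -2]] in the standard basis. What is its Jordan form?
J = [[0, 1, 0], [0, 0, 1], [0, 0, 0]]

The characteristic polynomial is det(xI - A) = x^3, so the eigenvalues are 0 (algebraic multiplicity 3).

For λ = 0: rank(A) = 2, rank(A^2) = 1, rank(A^3) = 0. The eigenspace has dimension 3 - 2 = 1, so there is 1 Jordan block; the rank sequence gives block sizes [3].

Assembling the blocks gives the Jordan form J above.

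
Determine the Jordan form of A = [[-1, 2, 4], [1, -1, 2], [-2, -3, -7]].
The characteristic polynomial is det(xI - A) = (x + 3)^3, so the eigenvalues are -3 (algebraic multiplicity 3).

For λ = -3: rank(A + 3I) = 2, rank((A + 3I)^2) = 1, rank((A + 3I)^3) = 0. The eigenspace has dimension 3 - 2 = 1, so there is 1 Jordan block; the rank sequence gives block sizes [3].

Assembling the blocks gives the Jordan form J above.

J = [[-3, 1, 0], [0, -3, 1], [0, 0, -3]]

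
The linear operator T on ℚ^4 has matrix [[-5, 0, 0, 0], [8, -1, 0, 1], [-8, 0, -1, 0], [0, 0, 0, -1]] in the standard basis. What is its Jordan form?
J = [[-5, 0, 0, 0], [0, -1, 1, 0], [0, 0, -1, 0], [0, 0, 0, -1]]

The characteristic polynomial is det(xI - A) = (x + 1)^3(x + 5), so the eigenvalues are -5 (algebraic multiplicity 1), -1 (algebraic multiplicity 3).

For λ = -5: algebraic multiplicity 1 gives one 1×1 block.

For λ = -1: rank(A + I) = 2, rank((A + I)^2) = 1. The eigenspace has dimension 4 - 2 = 2, so there are 2 Jordan blocks; the rank sequence gives block sizes [2, 1].

Assembling the blocks gives the Jordan form J above.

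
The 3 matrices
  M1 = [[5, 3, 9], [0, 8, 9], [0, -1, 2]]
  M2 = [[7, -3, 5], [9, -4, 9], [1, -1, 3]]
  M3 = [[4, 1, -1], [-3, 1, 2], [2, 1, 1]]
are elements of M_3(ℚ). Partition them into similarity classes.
Characteristic polynomials: χ_{M1} = (x - 5)^3, χ_{M2} = (x - 2)^3, χ_{M3} = (x - 2)^3.

{M1}: invariant factors x - 5, (x - 5)^2.

{M2, M3}: invariant factors (x - 2)^3.

Matrices are similar if and only if their invariant-factor lists agree; the partition into similarity classes is {M1}, {M2, M3}.

2 classes: {M1}, {M2, M3}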